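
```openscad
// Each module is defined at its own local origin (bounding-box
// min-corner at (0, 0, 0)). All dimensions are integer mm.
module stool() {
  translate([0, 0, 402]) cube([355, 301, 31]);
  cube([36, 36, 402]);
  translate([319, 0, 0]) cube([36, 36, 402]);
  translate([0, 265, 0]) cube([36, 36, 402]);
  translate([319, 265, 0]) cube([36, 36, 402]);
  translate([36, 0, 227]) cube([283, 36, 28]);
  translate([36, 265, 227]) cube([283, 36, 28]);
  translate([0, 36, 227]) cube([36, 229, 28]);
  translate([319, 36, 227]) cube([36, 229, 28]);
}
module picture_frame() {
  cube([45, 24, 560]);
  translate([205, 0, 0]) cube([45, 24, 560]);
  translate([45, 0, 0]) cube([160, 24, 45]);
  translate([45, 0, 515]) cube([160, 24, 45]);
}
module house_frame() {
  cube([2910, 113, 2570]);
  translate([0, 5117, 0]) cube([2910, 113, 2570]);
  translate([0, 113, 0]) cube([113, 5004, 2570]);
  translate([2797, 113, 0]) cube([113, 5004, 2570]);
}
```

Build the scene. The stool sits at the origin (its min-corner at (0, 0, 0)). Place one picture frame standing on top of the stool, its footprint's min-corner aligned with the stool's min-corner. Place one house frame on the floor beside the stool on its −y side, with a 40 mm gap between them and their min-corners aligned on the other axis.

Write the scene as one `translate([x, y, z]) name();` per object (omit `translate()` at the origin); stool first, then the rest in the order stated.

stool();
translate([0, 0, 433]) picture_frame();
translate([0, -5270, 0]) house_frame();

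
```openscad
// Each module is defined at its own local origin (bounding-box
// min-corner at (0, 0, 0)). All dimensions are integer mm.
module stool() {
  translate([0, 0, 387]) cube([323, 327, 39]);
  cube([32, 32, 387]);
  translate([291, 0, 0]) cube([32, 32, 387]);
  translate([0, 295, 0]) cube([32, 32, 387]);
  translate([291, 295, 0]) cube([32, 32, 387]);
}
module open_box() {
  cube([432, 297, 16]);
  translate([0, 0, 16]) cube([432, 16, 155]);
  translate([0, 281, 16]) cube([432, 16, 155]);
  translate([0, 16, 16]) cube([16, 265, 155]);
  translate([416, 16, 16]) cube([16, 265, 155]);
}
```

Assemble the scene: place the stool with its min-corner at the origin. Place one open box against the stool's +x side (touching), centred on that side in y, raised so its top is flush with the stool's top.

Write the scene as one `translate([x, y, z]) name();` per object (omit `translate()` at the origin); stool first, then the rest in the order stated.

stool();
translate([323, 15, 255]) open_box();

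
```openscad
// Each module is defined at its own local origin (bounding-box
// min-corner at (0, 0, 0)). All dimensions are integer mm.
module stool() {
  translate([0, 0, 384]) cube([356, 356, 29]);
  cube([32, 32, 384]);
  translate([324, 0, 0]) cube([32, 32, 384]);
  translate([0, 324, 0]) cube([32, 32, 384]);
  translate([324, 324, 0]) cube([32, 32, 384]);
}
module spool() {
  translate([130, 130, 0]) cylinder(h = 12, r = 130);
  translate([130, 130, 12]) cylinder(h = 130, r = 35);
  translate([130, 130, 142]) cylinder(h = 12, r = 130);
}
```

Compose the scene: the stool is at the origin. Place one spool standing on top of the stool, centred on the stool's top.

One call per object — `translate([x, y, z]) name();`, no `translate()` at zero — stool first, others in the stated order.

stool();
translate([48, 48, 413]) spool();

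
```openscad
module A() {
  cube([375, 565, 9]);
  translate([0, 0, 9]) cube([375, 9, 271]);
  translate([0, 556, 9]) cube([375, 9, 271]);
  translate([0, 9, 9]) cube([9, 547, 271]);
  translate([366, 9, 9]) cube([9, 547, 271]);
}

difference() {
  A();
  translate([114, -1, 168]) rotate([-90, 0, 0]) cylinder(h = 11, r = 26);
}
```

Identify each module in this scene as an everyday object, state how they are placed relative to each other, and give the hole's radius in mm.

The subtracted cylinder has r = 26 mm.

A is an open box. The open box has a circular hole through its front wall. The hole's radius is 26 mm.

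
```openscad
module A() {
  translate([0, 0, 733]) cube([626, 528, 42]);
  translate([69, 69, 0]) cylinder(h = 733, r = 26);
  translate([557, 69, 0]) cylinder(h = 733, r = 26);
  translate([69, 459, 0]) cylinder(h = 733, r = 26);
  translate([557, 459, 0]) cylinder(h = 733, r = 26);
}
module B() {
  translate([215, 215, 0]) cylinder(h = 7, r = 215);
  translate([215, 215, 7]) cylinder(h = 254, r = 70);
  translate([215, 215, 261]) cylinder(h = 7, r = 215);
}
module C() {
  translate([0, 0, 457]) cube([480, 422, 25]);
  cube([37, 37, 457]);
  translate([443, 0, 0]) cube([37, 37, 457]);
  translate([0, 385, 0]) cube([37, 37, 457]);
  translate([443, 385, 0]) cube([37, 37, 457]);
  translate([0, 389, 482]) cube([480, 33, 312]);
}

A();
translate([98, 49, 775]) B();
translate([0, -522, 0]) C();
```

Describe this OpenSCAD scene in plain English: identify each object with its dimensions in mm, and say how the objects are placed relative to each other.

A is a table: top 626 mm (x) × 528 mm (y), 42 mm thick, upper face at z = 775 mm, on four round legs of 52 mm diameter, each leg's bounding box inset 43 mm from the nearest pair of top edges, running from z = 0 to the bottom of the top.

B is a spool: two coaxial disc flanges of radius 215 mm and thickness 7 mm, joined by a core cylinder of radius 70 mm and height 254 mm. The lower flange rests on z = 0 and the three cylinders share a vertical axis.

C is a chair: 480×422 mm seat, 25 mm thick, top at z = 482 mm, on four 37 mm square corner legs flush with the seat edges. A 33 mm thick backrest slab spans the full seat width, extending 312 mm above the seat top, its back face flush with the seat's +y edge.

The spool is on top of the table, centred. The chair is on the floor beside the table on its −y side.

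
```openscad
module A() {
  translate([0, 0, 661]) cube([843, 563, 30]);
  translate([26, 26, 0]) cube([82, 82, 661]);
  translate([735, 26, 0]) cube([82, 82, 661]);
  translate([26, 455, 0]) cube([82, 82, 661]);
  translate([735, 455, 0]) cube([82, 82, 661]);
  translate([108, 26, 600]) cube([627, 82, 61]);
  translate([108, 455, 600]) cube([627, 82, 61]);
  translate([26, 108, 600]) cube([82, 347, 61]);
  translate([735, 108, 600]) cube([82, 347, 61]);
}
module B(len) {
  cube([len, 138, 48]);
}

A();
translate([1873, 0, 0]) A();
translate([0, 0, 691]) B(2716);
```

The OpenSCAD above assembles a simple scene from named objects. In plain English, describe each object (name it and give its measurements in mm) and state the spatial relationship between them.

A is a rectangular dining table. The top is 843×563×30 mm with its upper surface at z = 691 mm. It stands on four 82×82 mm square legs, each inset 26 mm from the nearest pair of top edges, running from the floor to the underside of the top. Four apron rails, 82 mm thick and 61 mm tall, run between adjacent legs with their top edges flush with the underside of the top and their outer faces flush with the legs' outer faces.

B is a rectangular beam 2716 mm long (x), 138 mm deep (y), 48 mm thick (z).

The beam spans the tops of two tables placed 1030 mm apart, resting at z = 691 mm.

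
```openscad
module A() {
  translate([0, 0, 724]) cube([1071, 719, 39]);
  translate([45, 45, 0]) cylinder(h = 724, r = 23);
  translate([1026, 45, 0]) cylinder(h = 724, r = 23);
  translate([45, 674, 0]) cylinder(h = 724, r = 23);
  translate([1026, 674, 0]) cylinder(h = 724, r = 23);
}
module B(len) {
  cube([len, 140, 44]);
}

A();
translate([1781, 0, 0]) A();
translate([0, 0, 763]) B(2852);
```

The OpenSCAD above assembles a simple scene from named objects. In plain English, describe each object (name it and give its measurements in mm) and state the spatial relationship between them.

A is a rectangular dining table. The top is 1071×719×39 mm with its upper surface at z = 763 mm. It stands on four round legs of 46 mm diameter, each leg's bounding box inset 22 mm from the nearest pair of top edges, running from the floor to the underside of the top.

B is a rectangular beam 2852 mm long (x), 140 mm deep (y), 44 mm thick (z).

The beam spans the tops of two tables placed 710 mm apart, resting at z = 763 mm.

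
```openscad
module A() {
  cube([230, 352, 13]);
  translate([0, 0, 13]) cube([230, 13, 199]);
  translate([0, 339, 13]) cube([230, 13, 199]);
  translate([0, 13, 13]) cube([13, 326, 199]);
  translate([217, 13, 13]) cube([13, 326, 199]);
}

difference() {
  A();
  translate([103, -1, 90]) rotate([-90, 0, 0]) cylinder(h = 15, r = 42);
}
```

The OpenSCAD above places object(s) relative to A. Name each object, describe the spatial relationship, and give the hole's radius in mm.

The subtracted cylinder has r = 42 mm.

A is an open box. The open box has a circular hole through its front wall. The hole's radius is 42 mm.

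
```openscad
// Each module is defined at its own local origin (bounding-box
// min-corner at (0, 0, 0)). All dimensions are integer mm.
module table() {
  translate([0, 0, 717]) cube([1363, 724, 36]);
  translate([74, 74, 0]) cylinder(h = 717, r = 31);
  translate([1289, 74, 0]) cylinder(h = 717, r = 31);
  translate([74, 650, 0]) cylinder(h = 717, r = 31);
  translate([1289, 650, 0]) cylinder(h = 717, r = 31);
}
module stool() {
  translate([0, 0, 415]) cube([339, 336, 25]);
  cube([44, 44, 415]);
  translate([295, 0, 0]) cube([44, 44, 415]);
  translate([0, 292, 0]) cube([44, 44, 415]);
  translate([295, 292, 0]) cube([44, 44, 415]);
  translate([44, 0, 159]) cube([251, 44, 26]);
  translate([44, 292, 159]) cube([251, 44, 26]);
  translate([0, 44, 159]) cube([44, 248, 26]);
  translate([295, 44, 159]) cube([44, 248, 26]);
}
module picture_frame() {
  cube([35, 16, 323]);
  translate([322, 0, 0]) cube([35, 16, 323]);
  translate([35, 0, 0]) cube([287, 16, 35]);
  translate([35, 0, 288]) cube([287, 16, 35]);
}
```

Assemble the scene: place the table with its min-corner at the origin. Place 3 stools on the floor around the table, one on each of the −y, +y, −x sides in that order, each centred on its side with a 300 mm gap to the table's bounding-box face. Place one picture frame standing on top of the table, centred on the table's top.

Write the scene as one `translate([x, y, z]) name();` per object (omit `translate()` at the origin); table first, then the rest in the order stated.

table();
translate([512, -636, 0]) stool();
translate([512, 1024, 0]) stool();
translate([-639, 194, 0]) stool();
translate([503, 354, 753]) picture_frame();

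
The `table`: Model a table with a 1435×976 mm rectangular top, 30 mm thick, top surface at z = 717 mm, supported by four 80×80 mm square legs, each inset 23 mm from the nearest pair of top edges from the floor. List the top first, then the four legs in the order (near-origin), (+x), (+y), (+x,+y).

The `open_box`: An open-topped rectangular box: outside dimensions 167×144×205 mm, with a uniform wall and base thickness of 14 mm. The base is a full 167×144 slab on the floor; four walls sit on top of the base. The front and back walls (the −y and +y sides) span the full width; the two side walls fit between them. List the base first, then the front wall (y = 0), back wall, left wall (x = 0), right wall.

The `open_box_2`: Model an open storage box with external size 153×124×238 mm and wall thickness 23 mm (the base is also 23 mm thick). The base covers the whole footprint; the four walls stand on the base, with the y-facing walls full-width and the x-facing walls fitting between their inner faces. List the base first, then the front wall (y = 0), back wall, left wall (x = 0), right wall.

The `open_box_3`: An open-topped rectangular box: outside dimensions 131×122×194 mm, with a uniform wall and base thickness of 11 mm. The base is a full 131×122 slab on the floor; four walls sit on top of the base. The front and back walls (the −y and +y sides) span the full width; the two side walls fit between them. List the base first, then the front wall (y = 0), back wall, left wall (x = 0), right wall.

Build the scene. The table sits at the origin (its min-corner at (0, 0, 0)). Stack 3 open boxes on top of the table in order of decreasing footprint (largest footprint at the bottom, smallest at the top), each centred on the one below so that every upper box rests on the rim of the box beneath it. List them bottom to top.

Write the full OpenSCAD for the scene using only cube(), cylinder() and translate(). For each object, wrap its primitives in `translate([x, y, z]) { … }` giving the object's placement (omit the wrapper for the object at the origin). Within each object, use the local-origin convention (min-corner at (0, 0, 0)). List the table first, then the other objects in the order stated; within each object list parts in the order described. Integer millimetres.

translate([0, 0, 687]) cube([1435, 976, 30]);
translate([23, 23, 0]) cube([80, 80, 687]);
translate([1332, 23, 0]) cube([80, 80, 687]);
translate([23, 873, 0]) cube([80, 80, 687]);
translate([1332, 873, 0]) cube([80, 80, 687]);
translate([634, 416, 717]) {
  cube([167, 144, 14]);
  translate([0, 0, 14]) cube([167, 14, 191]);
  translate([0, 130, 14]) cube([167, 14, 191]);
  translate([0, 14, 14]) cube([14, 116, 191]);
  translate([153, 14, 14]) cube([14, 116, 191]);
}
translate([641, 426, 922]) {
  cube([153, 124, 23]);
  translate([0, 0, 23]) cube([153, 23, 215]);
  translate([0, 101, 23]) cube([153, 23, 215]);
  translate([0, 23, 23]) cube([23, 78, 215]);
  translate([130, 23, 23]) cube([23, 78, 215]);
}
translate([652, 427, 1160]) {
  cube([131, 122, 11]);
  translate([0, 0, 11]) cube([131, 11, 183]);
  translate([0, 111, 11]) cube([131, 11, 183]);
  translate([0, 11, 11]) cube([11, 100, 183]);
  translate([120, 11, 11]) cube([11, 100, 183]);
}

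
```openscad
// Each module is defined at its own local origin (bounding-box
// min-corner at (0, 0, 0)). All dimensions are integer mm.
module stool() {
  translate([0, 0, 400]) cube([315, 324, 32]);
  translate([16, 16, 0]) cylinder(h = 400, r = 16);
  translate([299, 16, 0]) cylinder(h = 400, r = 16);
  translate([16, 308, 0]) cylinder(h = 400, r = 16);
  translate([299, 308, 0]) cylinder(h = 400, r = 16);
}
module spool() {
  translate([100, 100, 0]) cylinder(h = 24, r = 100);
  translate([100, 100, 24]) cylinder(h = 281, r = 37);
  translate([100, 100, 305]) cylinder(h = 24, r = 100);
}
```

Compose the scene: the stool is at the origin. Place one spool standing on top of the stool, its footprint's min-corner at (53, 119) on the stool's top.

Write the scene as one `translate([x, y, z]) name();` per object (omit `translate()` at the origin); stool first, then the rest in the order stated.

stool();
translate([53, 119, 432]) spool();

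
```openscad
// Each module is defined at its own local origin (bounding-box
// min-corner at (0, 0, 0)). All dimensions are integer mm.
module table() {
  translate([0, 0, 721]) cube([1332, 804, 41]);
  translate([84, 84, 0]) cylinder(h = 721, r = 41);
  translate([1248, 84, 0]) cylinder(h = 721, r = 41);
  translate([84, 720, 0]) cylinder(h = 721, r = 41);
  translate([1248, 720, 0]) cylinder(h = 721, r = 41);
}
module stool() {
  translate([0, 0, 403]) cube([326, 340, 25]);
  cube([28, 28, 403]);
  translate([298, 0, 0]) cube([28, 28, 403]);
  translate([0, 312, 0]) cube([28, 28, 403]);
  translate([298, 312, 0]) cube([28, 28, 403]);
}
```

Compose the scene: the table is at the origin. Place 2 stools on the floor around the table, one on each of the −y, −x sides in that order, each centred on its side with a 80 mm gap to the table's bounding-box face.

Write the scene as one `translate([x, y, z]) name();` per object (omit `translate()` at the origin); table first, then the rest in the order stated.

table();
translate([503, -420, 0]) stool();
translate([-406, 232, 0]) stool();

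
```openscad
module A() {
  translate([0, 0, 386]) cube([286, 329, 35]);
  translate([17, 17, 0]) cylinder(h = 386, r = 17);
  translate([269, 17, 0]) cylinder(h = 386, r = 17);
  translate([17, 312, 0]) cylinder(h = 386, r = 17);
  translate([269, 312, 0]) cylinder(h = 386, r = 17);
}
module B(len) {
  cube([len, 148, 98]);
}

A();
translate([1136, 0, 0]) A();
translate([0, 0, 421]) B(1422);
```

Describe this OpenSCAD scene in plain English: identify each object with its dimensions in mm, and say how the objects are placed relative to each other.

A is a simple wooden stool: a rectangular seat 286 mm (x) by 329 mm (y), 35 mm thick, top face at z = 421 mm, on four round legs, each 34 mm in diameter. The legs rest on z = 0, each leg's axis is inset half a diameter from the nearest pair of seat edges (so the leg's bounding box is flush with the corner).

B is a rectangular beam 1422 mm long (x), 148 mm deep (y), 98 mm thick (z).

The beam spans the tops of two stools placed 850 mm apart, resting at z = 421 mm.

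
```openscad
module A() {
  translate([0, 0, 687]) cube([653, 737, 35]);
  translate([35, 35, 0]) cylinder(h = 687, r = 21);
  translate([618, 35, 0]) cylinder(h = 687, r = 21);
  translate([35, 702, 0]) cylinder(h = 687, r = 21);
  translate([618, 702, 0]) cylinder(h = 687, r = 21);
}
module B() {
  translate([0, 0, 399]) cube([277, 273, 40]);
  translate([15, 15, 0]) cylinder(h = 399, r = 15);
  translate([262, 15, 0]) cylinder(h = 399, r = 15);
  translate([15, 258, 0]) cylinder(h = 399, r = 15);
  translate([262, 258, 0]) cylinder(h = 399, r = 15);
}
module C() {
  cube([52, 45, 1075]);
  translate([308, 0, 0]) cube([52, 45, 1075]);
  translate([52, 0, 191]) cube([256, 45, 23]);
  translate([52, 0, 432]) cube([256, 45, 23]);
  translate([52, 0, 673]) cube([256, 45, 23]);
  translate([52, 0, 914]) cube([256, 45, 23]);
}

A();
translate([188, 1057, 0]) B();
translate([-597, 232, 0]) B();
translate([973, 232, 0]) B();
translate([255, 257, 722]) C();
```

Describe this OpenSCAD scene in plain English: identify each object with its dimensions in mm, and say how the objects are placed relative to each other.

A is a table with a 653×737 mm rectangular top, 35 mm thick, top surface at z = 722 mm, supported by four round legs of 42 mm diameter, each leg's bounding box inset 14 mm from the nearest pair of top edges, running from the floor.

B is a four-legged stool. The seat is 277×273 mm, 40 mm thick, top at z = 439 mm. It stands on four round legs, each 30 mm in diameter, from z = 0 to the seat underside, each leg's axis is inset half a diameter from the nearest pair of seat edges (so the leg's bounding box is flush with the corner).

C is a wooden ladder with two side rails of 52×45 mm section and 1075 mm height, set 360 mm apart overall. Between them run 4 rectangular rungs (45 mm deep, 23 mm thick), front faces flush with the rails' −y face. The bottom of the first rung is 191 mm above the floor and each subsequent rung is 241 mm higher than the one below.

Three stools sit around the table at the +y, −x, +x sides. The ladder is on top of the table.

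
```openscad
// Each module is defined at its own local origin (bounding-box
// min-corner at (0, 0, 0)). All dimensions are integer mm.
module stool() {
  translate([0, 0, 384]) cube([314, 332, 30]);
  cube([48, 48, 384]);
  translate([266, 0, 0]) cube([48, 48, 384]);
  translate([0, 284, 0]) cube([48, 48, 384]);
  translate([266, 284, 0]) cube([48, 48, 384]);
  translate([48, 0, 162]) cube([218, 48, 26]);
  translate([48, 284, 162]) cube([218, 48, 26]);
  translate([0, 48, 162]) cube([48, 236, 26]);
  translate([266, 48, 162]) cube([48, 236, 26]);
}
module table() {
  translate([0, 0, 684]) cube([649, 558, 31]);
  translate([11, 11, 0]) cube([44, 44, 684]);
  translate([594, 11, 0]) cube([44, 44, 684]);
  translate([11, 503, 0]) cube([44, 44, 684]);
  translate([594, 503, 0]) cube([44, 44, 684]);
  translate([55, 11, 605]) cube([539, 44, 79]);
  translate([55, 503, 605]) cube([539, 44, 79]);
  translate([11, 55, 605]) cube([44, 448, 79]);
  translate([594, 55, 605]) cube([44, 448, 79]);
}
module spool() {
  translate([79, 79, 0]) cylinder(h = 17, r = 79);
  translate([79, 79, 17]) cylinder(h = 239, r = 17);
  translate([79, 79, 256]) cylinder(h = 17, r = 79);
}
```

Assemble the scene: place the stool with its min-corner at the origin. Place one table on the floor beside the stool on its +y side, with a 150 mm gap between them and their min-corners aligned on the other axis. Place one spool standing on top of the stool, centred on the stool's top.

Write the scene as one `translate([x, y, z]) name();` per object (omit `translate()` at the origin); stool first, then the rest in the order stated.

stool();
translate([0, 482, 0]) table();
translate([78, 87, 414]) spool();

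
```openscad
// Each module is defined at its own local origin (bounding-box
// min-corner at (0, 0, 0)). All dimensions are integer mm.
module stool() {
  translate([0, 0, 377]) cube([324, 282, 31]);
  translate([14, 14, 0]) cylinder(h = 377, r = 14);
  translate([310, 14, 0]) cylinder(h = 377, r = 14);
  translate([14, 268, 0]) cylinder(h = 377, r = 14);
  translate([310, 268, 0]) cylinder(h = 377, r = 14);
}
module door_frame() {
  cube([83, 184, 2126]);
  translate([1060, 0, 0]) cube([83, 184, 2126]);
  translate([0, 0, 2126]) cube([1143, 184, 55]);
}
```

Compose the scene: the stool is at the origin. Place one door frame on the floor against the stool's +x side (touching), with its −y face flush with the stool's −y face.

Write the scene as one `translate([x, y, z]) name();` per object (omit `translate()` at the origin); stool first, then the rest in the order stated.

stool();
translate([324, 0, 0]) door_frame();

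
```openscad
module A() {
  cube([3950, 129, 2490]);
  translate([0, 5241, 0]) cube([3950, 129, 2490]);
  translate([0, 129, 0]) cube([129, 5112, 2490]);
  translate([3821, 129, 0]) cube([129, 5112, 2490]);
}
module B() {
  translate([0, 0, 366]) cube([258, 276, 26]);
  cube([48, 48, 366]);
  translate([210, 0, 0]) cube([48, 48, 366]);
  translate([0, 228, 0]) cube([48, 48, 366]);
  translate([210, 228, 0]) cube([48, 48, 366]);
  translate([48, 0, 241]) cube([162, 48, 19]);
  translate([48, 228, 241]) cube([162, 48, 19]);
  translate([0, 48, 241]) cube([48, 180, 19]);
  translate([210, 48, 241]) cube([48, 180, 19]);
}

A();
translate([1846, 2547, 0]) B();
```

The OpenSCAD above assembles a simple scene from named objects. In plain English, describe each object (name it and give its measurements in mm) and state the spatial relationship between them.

A is a box-shaped house frame (walls only): outside footprint 3950×5370 mm, wall height 2490 mm, wall thickness 129 mm. The two y-facing walls run the full x-width; the two x-facing walls fit between the inner faces of the y-facing walls.

B is a four-legged stool. The seat is 258×276 mm, 26 mm thick, top at z = 392 mm. It stands on four square legs, each 48×48 mm in cross-section, from z = 0 to the seat underside, each flush with a corner of the seat. Four stretchers, 48 mm wide and 19 mm tall, connect adjacent legs with their undersides at z = 241 mm, each running between the inner faces of the legs it joins and aligned with the legs' outer faces on the other axis.

The stool sits inside the house frame, centred.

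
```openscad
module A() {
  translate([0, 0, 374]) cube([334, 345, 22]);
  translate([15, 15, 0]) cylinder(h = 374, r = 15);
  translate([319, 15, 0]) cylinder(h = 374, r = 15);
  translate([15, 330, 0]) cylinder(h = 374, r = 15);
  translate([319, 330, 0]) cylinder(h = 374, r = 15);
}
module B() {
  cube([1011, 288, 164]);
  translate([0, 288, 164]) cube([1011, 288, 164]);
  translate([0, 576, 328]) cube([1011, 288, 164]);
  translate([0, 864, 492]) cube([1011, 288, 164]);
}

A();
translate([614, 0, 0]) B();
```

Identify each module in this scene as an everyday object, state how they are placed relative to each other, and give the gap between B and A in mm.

The staircase's nearest face is 280 mm from the stool's +x face.

A is a stool. B is a staircase. The staircase is on the floor beside the stool on its +x side. The gap between the staircase and the stool is 280 mm.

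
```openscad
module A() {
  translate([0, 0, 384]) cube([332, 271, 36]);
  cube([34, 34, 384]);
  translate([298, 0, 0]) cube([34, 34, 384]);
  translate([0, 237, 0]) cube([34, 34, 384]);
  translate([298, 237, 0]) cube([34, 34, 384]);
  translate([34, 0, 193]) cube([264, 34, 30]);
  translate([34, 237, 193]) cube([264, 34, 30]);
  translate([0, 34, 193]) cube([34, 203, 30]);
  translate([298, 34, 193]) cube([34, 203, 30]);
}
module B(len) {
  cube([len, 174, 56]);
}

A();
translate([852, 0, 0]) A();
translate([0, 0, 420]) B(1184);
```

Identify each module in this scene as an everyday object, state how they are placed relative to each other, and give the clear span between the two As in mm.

A is a stool. B is a beam. A beam spans the tops of two stools. The clear span between the two stools is 520 mm.

Second stool starts at x = 852; first ends at x = 332; clear span = 852 − 332 = 520 mm.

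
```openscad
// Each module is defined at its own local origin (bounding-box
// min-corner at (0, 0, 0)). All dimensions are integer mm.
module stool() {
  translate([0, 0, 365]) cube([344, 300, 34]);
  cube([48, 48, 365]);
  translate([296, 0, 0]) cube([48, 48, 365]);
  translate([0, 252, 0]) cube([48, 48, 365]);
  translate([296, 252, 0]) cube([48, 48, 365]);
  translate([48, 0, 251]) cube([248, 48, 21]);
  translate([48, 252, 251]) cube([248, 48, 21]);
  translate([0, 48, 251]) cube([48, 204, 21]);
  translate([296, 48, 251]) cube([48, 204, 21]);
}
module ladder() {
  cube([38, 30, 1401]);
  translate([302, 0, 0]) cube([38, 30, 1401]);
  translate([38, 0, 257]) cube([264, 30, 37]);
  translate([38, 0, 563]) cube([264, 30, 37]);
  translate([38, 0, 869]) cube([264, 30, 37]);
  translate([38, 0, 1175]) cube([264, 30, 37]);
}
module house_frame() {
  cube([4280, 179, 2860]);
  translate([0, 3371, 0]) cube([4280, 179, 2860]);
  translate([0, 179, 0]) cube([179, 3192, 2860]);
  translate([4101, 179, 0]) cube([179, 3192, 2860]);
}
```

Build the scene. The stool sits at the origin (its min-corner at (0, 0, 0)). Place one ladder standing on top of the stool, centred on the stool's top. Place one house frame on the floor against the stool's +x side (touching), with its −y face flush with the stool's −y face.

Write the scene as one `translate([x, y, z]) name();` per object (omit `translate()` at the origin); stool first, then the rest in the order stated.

stool();
translate([2, 135, 399]) ladder();
translate([344, 0, 0]) house_frame();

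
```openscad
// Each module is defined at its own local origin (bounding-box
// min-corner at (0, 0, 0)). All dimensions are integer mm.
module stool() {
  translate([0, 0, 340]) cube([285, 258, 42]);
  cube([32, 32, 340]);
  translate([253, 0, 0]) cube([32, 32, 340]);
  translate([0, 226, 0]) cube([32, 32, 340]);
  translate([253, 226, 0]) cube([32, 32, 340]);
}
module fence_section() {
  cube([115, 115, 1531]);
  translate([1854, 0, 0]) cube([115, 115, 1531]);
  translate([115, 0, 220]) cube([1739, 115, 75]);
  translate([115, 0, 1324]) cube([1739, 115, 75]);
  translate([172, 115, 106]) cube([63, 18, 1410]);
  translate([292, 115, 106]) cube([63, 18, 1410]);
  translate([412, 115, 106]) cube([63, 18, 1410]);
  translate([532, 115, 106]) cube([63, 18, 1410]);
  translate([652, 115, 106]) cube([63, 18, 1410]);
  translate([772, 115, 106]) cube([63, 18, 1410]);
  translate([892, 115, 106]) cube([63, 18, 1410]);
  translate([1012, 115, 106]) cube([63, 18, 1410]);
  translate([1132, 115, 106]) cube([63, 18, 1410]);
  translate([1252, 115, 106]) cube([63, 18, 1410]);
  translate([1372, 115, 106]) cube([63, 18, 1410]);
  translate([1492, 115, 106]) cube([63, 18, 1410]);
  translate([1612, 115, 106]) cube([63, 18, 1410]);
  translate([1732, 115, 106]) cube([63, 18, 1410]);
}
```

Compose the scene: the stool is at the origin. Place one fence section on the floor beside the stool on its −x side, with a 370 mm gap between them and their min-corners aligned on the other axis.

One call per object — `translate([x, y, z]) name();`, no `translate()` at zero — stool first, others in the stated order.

stool();
translate([-2339, 0, 0]) fence_section();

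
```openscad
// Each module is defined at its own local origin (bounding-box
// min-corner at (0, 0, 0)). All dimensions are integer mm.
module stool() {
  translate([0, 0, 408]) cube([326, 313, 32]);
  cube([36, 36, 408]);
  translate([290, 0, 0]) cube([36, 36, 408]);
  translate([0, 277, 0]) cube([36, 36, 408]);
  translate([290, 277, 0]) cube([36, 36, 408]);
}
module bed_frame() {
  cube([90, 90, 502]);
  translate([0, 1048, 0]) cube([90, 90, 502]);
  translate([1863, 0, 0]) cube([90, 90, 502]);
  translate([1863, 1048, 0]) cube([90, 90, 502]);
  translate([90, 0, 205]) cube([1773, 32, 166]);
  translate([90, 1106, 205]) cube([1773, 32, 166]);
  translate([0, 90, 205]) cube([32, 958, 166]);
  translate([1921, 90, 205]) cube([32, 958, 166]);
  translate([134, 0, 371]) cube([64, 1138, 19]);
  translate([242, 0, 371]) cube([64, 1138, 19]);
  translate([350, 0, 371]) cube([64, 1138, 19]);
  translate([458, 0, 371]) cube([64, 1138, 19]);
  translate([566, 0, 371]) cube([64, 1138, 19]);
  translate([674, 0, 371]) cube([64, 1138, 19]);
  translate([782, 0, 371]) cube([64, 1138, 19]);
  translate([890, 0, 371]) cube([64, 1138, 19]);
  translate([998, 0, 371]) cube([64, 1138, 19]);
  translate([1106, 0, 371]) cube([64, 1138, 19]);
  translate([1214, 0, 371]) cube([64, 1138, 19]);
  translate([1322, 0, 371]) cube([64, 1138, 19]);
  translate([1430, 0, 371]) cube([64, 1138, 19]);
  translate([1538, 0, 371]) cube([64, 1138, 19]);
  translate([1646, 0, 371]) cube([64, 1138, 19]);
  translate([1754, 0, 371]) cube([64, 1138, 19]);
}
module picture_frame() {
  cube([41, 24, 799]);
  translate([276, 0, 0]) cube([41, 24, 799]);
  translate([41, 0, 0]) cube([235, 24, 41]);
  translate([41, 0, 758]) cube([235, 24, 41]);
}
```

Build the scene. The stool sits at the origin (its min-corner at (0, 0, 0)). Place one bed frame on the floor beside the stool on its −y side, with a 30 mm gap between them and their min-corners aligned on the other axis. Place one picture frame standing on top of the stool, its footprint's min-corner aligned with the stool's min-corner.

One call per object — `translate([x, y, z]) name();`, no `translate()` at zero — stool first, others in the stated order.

stool();
translate([0, -1168, 0]) bed_frame();
translate([0, 0, 440]) picture_frame();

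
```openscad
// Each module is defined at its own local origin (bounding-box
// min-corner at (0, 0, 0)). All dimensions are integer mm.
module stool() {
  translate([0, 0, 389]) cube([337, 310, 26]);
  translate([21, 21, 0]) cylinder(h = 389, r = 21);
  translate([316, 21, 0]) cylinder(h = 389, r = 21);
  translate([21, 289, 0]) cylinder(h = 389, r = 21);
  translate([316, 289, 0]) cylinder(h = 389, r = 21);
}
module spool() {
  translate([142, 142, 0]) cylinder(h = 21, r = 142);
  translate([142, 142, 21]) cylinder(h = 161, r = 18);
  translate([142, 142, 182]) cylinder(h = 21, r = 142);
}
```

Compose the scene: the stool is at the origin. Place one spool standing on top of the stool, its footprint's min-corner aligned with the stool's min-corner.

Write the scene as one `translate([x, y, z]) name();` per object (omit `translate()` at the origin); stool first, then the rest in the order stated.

stool();
translate([0, 0, 415]) spool();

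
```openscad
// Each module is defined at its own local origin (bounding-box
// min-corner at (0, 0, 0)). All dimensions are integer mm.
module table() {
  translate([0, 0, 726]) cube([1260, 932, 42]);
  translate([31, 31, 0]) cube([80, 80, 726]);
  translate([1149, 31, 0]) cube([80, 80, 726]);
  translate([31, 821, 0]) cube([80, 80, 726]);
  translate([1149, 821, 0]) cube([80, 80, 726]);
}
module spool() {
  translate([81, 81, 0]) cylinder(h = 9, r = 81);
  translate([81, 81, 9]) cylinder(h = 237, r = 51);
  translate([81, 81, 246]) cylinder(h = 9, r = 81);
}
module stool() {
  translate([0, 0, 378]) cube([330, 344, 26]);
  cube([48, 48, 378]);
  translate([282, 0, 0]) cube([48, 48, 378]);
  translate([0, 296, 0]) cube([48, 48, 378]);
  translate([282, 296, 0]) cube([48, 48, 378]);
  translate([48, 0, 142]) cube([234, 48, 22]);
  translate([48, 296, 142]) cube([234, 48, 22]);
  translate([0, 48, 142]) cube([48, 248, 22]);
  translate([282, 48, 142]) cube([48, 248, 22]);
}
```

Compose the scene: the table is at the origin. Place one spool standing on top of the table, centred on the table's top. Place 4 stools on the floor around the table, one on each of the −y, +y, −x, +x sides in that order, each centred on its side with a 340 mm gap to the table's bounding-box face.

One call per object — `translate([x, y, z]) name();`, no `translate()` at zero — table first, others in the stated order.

table();
translate([549, 385, 768]) spool();
translate([465, -684, 0]) stool();
translate([465, 1272, 0]) stool();
translate([-670, 294, 0]) stool();
translate([1600, 294, 0]) stool();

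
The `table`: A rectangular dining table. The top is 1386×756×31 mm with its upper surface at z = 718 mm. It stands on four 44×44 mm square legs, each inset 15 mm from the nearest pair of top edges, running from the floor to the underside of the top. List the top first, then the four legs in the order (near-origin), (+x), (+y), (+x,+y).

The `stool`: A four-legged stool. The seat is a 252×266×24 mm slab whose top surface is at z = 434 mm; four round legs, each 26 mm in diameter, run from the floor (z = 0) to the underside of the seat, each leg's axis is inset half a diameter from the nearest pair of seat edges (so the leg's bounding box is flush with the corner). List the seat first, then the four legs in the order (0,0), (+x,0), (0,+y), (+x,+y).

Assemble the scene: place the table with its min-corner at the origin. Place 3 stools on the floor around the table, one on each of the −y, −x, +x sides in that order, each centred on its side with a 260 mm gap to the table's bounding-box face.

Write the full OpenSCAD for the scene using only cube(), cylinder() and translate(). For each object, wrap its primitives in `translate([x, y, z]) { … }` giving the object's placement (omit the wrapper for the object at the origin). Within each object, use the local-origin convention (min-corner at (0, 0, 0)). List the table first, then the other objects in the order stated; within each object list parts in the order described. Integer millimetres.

translate([0, 0, 687]) cube([1386, 756, 31]);
translate([15, 15, 0]) cube([44, 44, 687]);
translate([1327, 15, 0]) cube([44, 44, 687]);
translate([15, 697, 0]) cube([44, 44, 687]);
translate([1327, 697, 0]) cube([44, 44, 687]);
translate([567, -526, 0]) {
  translate([0, 0, 410]) cube([252, 266, 24]);
  translate([13, 13, 0]) cylinder(h = 410, r = 13);
  translate([239, 13, 0]) cylinder(h = 410, r = 13);
  translate([13, 253, 0]) cylinder(h = 410, r = 13);
  translate([239, 253, 0]) cylinder(h = 410, r = 13);
}
translate([-512, 245, 0]) {
  translate([0, 0, 410]) cube([252, 266, 24]);
  translate([13, 13, 0]) cylinder(h = 410, r = 13);
  translate([239, 13, 0]) cylinder(h = 410, r = 13);
  translate([13, 253, 0]) cylinder(h = 410, r = 13);
  translate([239, 253, 0]) cylinder(h = 410, r = 13);
}
translate([1646, 245, 0]) {
  translate([0, 0, 410]) cube([252, 266, 24]);
  translate([13, 13, 0]) cylinder(h = 410, r = 13);
  translate([239, 13, 0]) cylinder(h = 410, r = 13);
  translate([13, 253, 0]) cylinder(h = 410, r = 13);
  translate([239, 253, 0]) cylinder(h = 410, r = 13);
}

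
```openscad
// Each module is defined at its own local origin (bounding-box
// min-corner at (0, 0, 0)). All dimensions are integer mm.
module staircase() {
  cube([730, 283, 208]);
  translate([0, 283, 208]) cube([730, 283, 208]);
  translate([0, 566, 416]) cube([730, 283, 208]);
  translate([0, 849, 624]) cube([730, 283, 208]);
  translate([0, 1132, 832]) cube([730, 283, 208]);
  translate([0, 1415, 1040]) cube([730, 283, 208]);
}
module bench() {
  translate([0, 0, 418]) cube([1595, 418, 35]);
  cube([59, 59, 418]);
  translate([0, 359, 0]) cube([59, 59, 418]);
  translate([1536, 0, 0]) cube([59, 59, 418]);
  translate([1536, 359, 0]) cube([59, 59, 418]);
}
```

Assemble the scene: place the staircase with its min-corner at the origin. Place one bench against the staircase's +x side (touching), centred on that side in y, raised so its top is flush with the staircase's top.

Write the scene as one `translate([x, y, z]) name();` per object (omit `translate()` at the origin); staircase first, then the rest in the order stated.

staircase();
translate([730, 640, 795]) bench();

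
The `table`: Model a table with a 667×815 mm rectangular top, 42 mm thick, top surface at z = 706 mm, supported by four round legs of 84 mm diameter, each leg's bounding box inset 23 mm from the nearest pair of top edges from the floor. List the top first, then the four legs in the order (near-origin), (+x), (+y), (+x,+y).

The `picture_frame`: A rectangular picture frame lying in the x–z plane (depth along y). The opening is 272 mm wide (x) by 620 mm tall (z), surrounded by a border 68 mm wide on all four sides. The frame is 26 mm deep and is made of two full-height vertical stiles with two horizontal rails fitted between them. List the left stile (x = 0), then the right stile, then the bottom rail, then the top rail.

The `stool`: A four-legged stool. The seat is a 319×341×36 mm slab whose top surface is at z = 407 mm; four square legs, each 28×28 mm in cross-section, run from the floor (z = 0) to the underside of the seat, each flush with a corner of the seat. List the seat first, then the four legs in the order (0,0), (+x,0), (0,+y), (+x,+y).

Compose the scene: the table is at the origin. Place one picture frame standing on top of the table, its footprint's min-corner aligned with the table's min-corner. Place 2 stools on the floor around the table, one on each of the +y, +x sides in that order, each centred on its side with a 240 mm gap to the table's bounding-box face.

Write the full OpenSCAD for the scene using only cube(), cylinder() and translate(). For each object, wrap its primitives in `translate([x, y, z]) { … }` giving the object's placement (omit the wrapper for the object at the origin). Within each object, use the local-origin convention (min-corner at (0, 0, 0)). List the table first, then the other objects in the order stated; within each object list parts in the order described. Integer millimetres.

translate([0, 0, 664]) cube([667, 815, 42]);
translate([65, 65, 0]) cylinder(h = 664, r = 42);
translate([602, 65, 0]) cylinder(h = 664, r = 42);
translate([65, 750, 0]) cylinder(h = 664, r = 42);
translate([602, 750, 0]) cylinder(h = 664, r = 42);
translate([0, 0, 706]) {
  cube([68, 26, 756]);
  translate([340, 0, 0]) cube([68, 26, 756]);
  translate([68, 0, 0]) cube([272, 26, 68]);
  translate([68, 0, 688]) cube([272, 26, 68]);
}
translate([174, 1055, 0]) {
  translate([0, 0, 371]) cube([319, 341, 36]);
  cube([28, 28, 371]);
  translate([291, 0, 0]) cube([28, 28, 371]);
  translate([0, 313, 0]) cube([28, 28, 371]);
  translate([291, 313, 0]) cube([28, 28, 371]);
}
translate([907, 237, 0]) {
  translate([0, 0, 371]) cube([319, 341, 36]);
  cube([28, 28, 371]);
  translate([291, 0, 0]) cube([28, 28, 371]);
  translate([0, 313, 0]) cube([28, 28, 371]);
  translate([291, 313, 0]) cube([28, 28, 371]);
}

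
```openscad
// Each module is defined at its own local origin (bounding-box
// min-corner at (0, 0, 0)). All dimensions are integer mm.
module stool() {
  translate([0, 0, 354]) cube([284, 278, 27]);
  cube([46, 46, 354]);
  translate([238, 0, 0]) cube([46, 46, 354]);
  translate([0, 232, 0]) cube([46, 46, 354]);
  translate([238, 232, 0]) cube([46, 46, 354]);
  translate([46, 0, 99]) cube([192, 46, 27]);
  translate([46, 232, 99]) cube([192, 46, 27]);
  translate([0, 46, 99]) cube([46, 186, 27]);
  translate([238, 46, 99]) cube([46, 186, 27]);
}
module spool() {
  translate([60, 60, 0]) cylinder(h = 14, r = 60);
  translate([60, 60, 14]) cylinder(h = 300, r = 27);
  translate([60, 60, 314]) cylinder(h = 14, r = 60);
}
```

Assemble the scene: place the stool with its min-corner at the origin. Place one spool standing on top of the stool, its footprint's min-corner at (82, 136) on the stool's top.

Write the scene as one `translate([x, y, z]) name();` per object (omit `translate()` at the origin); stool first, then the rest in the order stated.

stool();
translate([82, 136, 381]) spool();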